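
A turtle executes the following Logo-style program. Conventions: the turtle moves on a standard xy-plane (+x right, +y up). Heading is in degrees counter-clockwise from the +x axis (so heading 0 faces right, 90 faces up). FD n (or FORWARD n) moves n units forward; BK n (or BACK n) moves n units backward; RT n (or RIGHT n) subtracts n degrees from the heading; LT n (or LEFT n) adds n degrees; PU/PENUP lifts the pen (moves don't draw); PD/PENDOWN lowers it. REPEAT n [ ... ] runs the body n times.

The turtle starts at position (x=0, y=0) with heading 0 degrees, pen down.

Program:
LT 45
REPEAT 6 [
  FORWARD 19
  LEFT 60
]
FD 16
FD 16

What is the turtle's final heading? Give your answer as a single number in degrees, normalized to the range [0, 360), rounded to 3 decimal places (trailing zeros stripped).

Executing turtle program step by step:
Start: pos=(0,0), heading=0, pen down
LT 45: heading 0 -> 45
REPEAT 6 [
  -- iteration 1/6 --
  FD 19: (0,0) -> (13.435,13.435) [heading=45, draw]
  LT 60: heading 45 -> 105
  -- iteration 2/6 --
  FD 19: (13.435,13.435) -> (8.517,31.788) [heading=105, draw]
  LT 60: heading 105 -> 165
  -- iteration 3/6 --
  FD 19: (8.517,31.788) -> (-9.835,36.705) [heading=165, draw]
  LT 60: heading 165 -> 225
  -- iteration 4/6 --
  FD 19: (-9.835,36.705) -> (-23.27,23.27) [heading=225, draw]
  LT 60: heading 225 -> 285
  -- iteration 5/6 --
  FD 19: (-23.27,23.27) -> (-18.353,4.918) [heading=285, draw]
  LT 60: heading 285 -> 345
  -- iteration 6/6 --
  FD 19: (-18.353,4.918) -> (0,0) [heading=345, draw]
  LT 60: heading 345 -> 45
]
FD 16: (0,0) -> (11.314,11.314) [heading=45, draw]
FD 16: (11.314,11.314) -> (22.627,22.627) [heading=45, draw]
Final: pos=(22.627,22.627), heading=45, 8 segment(s) drawn

Answer: 45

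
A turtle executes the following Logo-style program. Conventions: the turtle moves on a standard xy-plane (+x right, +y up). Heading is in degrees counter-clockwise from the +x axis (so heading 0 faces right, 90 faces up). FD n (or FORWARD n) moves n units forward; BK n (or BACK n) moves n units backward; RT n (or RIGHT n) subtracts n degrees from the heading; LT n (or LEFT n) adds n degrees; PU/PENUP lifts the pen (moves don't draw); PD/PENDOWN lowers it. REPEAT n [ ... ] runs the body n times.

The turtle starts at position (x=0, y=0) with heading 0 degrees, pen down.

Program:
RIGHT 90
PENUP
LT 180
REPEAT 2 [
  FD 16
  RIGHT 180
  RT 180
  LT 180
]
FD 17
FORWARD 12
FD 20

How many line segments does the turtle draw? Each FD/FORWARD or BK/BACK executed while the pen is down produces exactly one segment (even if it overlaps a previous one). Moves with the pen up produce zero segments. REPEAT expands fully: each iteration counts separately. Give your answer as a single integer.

Executing turtle program step by step:
Start: pos=(0,0), heading=0, pen down
RT 90: heading 0 -> 270
PU: pen up
LT 180: heading 270 -> 90
REPEAT 2 [
  -- iteration 1/2 --
  FD 16: (0,0) -> (0,16) [heading=90, move]
  RT 180: heading 90 -> 270
  RT 180: heading 270 -> 90
  LT 180: heading 90 -> 270
  -- iteration 2/2 --
  FD 16: (0,16) -> (0,0) [heading=270, move]
  RT 180: heading 270 -> 90
  RT 180: heading 90 -> 270
  LT 180: heading 270 -> 90
]
FD 17: (0,0) -> (0,17) [heading=90, move]
FD 12: (0,17) -> (0,29) [heading=90, move]
FD 20: (0,29) -> (0,49) [heading=90, move]
Final: pos=(0,49), heading=90, 0 segment(s) drawn
Segments drawn: 0

Answer: 0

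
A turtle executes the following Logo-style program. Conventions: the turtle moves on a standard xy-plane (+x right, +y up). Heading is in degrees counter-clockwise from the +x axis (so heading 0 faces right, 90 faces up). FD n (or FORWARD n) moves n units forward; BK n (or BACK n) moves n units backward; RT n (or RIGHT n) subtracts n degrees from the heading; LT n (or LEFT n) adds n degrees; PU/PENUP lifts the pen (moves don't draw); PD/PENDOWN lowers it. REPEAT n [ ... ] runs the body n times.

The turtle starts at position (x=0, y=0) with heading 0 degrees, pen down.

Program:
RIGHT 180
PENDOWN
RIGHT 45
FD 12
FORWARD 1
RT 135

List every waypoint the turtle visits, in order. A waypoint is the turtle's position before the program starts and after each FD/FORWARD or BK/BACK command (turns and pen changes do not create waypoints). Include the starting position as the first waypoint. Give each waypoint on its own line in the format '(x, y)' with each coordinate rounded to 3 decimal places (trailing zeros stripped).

Answer: (0, 0)
(-8.485, 8.485)
(-9.192, 9.192)

Derivation:
Executing turtle program step by step:
Start: pos=(0,0), heading=0, pen down
RT 180: heading 0 -> 180
PD: pen down
RT 45: heading 180 -> 135
FD 12: (0,0) -> (-8.485,8.485) [heading=135, draw]
FD 1: (-8.485,8.485) -> (-9.192,9.192) [heading=135, draw]
RT 135: heading 135 -> 0
Final: pos=(-9.192,9.192), heading=0, 2 segment(s) drawn
Waypoints (3 total):
(0, 0)
(-8.485, 8.485)
(-9.192, 9.192)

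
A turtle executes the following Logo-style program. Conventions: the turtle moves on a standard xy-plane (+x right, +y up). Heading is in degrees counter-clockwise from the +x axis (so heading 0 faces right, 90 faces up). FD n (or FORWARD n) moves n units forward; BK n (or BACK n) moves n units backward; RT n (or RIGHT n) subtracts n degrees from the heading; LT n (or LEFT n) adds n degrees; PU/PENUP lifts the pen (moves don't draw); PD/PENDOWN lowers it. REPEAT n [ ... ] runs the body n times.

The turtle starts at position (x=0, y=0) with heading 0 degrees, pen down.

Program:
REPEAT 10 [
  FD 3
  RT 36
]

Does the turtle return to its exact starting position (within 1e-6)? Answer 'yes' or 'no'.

Answer: yes

Derivation:
Executing turtle program step by step:
Start: pos=(0,0), heading=0, pen down
REPEAT 10 [
  -- iteration 1/10 --
  FD 3: (0,0) -> (3,0) [heading=0, draw]
  RT 36: heading 0 -> 324
  -- iteration 2/10 --
  FD 3: (3,0) -> (5.427,-1.763) [heading=324, draw]
  RT 36: heading 324 -> 288
  -- iteration 3/10 --
  FD 3: (5.427,-1.763) -> (6.354,-4.617) [heading=288, draw]
  RT 36: heading 288 -> 252
  -- iteration 4/10 --
  FD 3: (6.354,-4.617) -> (5.427,-7.47) [heading=252, draw]
  RT 36: heading 252 -> 216
  -- iteration 5/10 --
  FD 3: (5.427,-7.47) -> (3,-9.233) [heading=216, draw]
  RT 36: heading 216 -> 180
  -- iteration 6/10 --
  FD 3: (3,-9.233) -> (0,-9.233) [heading=180, draw]
  RT 36: heading 180 -> 144
  -- iteration 7/10 --
  FD 3: (0,-9.233) -> (-2.427,-7.47) [heading=144, draw]
  RT 36: heading 144 -> 108
  -- iteration 8/10 --
  FD 3: (-2.427,-7.47) -> (-3.354,-4.617) [heading=108, draw]
  RT 36: heading 108 -> 72
  -- iteration 9/10 --
  FD 3: (-3.354,-4.617) -> (-2.427,-1.763) [heading=72, draw]
  RT 36: heading 72 -> 36
  -- iteration 10/10 --
  FD 3: (-2.427,-1.763) -> (0,0) [heading=36, draw]
  RT 36: heading 36 -> 0
]
Final: pos=(0,0), heading=0, 10 segment(s) drawn

Start position: (0, 0)
Final position: (0, 0)
Distance = 0; < 1e-6 -> CLOSED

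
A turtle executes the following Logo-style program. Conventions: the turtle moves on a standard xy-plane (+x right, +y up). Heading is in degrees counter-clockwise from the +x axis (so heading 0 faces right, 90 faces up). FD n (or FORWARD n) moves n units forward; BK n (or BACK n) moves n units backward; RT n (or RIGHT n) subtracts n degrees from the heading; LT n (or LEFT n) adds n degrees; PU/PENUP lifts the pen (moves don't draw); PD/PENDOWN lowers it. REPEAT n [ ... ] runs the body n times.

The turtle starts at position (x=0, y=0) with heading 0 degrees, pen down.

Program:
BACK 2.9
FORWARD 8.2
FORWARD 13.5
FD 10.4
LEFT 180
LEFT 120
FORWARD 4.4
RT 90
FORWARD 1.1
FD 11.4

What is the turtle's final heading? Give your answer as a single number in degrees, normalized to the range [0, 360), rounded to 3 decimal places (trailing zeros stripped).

Executing turtle program step by step:
Start: pos=(0,0), heading=0, pen down
BK 2.9: (0,0) -> (-2.9,0) [heading=0, draw]
FD 8.2: (-2.9,0) -> (5.3,0) [heading=0, draw]
FD 13.5: (5.3,0) -> (18.8,0) [heading=0, draw]
FD 10.4: (18.8,0) -> (29.2,0) [heading=0, draw]
LT 180: heading 0 -> 180
LT 120: heading 180 -> 300
FD 4.4: (29.2,0) -> (31.4,-3.811) [heading=300, draw]
RT 90: heading 300 -> 210
FD 1.1: (31.4,-3.811) -> (30.447,-4.361) [heading=210, draw]
FD 11.4: (30.447,-4.361) -> (20.575,-10.061) [heading=210, draw]
Final: pos=(20.575,-10.061), heading=210, 7 segment(s) drawn

Answer: 210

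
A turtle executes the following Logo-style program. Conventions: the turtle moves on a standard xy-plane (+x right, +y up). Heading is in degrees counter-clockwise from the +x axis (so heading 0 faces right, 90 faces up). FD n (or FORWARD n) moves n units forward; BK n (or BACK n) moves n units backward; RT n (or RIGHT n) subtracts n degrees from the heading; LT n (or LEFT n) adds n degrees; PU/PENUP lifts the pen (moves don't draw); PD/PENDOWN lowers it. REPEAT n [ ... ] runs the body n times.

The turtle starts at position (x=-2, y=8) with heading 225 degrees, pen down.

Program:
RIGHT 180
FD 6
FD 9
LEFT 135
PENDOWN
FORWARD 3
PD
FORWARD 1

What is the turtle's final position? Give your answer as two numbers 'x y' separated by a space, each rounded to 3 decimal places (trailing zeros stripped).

Executing turtle program step by step:
Start: pos=(-2,8), heading=225, pen down
RT 180: heading 225 -> 45
FD 6: (-2,8) -> (2.243,12.243) [heading=45, draw]
FD 9: (2.243,12.243) -> (8.607,18.607) [heading=45, draw]
LT 135: heading 45 -> 180
PD: pen down
FD 3: (8.607,18.607) -> (5.607,18.607) [heading=180, draw]
PD: pen down
FD 1: (5.607,18.607) -> (4.607,18.607) [heading=180, draw]
Final: pos=(4.607,18.607), heading=180, 4 segment(s) drawn

Answer: 4.607 18.607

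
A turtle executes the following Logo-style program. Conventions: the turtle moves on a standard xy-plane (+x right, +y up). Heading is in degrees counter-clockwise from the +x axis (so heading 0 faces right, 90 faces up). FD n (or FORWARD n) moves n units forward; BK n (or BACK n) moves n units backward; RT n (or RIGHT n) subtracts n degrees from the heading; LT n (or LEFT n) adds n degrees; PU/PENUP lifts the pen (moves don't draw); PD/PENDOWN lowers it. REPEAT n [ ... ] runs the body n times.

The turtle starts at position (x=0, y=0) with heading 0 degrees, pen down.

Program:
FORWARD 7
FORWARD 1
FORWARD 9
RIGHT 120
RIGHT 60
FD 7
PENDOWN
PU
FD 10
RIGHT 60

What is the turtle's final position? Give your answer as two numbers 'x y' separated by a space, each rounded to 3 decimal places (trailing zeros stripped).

Executing turtle program step by step:
Start: pos=(0,0), heading=0, pen down
FD 7: (0,0) -> (7,0) [heading=0, draw]
FD 1: (7,0) -> (8,0) [heading=0, draw]
FD 9: (8,0) -> (17,0) [heading=0, draw]
RT 120: heading 0 -> 240
RT 60: heading 240 -> 180
FD 7: (17,0) -> (10,0) [heading=180, draw]
PD: pen down
PU: pen up
FD 10: (10,0) -> (0,0) [heading=180, move]
RT 60: heading 180 -> 120
Final: pos=(0,0), heading=120, 4 segment(s) drawn

Answer: 0 0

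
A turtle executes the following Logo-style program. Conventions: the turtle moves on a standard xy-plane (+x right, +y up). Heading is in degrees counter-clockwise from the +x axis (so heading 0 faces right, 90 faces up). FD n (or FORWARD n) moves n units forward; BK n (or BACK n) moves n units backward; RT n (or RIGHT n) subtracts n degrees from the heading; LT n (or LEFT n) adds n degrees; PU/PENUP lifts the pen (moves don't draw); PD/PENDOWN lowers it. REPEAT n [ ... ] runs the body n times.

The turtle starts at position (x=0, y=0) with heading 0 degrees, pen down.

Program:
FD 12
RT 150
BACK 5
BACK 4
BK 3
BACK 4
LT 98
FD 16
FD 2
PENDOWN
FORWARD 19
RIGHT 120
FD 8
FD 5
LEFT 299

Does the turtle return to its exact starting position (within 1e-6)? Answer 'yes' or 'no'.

Answer: no

Derivation:
Executing turtle program step by step:
Start: pos=(0,0), heading=0, pen down
FD 12: (0,0) -> (12,0) [heading=0, draw]
RT 150: heading 0 -> 210
BK 5: (12,0) -> (16.33,2.5) [heading=210, draw]
BK 4: (16.33,2.5) -> (19.794,4.5) [heading=210, draw]
BK 3: (19.794,4.5) -> (22.392,6) [heading=210, draw]
BK 4: (22.392,6) -> (25.856,8) [heading=210, draw]
LT 98: heading 210 -> 308
FD 16: (25.856,8) -> (35.707,-4.608) [heading=308, draw]
FD 2: (35.707,-4.608) -> (36.938,-6.184) [heading=308, draw]
PD: pen down
FD 19: (36.938,-6.184) -> (48.636,-21.156) [heading=308, draw]
RT 120: heading 308 -> 188
FD 8: (48.636,-21.156) -> (40.714,-22.27) [heading=188, draw]
FD 5: (40.714,-22.27) -> (35.762,-22.966) [heading=188, draw]
LT 299: heading 188 -> 127
Final: pos=(35.762,-22.966), heading=127, 10 segment(s) drawn

Start position: (0, 0)
Final position: (35.762, -22.966)
Distance = 42.501; >= 1e-6 -> NOT closed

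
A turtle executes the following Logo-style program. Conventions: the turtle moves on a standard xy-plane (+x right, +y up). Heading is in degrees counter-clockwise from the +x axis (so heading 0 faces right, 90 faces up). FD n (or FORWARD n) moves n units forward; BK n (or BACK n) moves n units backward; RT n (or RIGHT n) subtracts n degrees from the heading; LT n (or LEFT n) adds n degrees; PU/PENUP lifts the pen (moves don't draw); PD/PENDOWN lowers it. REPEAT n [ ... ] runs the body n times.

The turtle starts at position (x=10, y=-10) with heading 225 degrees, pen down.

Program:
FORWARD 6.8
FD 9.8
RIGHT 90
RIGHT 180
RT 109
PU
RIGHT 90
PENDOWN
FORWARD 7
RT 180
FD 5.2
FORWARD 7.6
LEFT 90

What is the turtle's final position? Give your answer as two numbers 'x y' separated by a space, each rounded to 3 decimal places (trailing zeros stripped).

Executing turtle program step by step:
Start: pos=(10,-10), heading=225, pen down
FD 6.8: (10,-10) -> (5.192,-14.808) [heading=225, draw]
FD 9.8: (5.192,-14.808) -> (-1.738,-21.738) [heading=225, draw]
RT 90: heading 225 -> 135
RT 180: heading 135 -> 315
RT 109: heading 315 -> 206
PU: pen up
RT 90: heading 206 -> 116
PD: pen down
FD 7: (-1.738,-21.738) -> (-4.807,-15.446) [heading=116, draw]
RT 180: heading 116 -> 296
FD 5.2: (-4.807,-15.446) -> (-2.527,-20.12) [heading=296, draw]
FD 7.6: (-2.527,-20.12) -> (0.805,-26.951) [heading=296, draw]
LT 90: heading 296 -> 26
Final: pos=(0.805,-26.951), heading=26, 5 segment(s) drawn

Answer: 0.805 -26.951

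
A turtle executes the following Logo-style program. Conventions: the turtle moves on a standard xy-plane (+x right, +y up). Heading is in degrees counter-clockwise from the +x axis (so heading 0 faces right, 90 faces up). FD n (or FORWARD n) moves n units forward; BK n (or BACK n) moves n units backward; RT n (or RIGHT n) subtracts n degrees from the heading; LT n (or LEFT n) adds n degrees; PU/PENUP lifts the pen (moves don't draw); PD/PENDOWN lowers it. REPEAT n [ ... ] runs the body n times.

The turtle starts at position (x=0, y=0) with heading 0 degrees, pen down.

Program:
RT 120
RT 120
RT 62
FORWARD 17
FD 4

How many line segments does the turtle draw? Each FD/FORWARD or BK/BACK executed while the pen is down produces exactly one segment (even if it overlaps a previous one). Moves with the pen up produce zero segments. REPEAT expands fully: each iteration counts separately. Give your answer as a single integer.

Executing turtle program step by step:
Start: pos=(0,0), heading=0, pen down
RT 120: heading 0 -> 240
RT 120: heading 240 -> 120
RT 62: heading 120 -> 58
FD 17: (0,0) -> (9.009,14.417) [heading=58, draw]
FD 4: (9.009,14.417) -> (11.128,17.809) [heading=58, draw]
Final: pos=(11.128,17.809), heading=58, 2 segment(s) drawn
Segments drawn: 2

Answer: 2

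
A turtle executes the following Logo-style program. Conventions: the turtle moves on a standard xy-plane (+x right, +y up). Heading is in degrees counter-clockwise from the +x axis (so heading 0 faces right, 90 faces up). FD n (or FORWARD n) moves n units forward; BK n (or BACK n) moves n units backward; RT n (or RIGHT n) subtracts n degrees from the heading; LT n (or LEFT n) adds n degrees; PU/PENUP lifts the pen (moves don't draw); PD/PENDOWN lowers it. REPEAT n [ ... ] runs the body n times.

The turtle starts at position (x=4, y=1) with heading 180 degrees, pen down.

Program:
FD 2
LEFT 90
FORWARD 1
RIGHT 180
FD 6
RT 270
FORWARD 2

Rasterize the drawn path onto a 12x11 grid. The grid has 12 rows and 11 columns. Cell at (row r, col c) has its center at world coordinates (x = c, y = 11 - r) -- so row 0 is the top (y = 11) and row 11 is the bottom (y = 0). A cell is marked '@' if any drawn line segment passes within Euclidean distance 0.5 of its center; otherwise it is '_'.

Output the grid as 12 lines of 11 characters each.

Answer: ___________
___________
___________
___________
___________
@@@________
__@________
__@________
__@________
__@________
__@@@______
__@________

Derivation:
Segment 0: (4,1) -> (2,1)
Segment 1: (2,1) -> (2,0)
Segment 2: (2,0) -> (2,6)
Segment 3: (2,6) -> (0,6)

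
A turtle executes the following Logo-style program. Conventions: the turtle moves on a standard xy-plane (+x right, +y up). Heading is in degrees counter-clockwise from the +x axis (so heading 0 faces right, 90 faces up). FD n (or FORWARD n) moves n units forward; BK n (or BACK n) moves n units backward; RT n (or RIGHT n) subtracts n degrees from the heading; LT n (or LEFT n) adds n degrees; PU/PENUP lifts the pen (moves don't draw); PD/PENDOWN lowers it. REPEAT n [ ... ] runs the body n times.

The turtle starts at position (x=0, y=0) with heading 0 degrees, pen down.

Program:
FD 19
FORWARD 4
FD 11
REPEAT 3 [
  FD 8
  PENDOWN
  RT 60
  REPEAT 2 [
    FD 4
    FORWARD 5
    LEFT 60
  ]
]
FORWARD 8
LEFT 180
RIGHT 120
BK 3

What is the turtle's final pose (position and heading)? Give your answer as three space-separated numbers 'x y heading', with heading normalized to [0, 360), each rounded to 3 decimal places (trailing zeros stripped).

Executing turtle program step by step:
Start: pos=(0,0), heading=0, pen down
FD 19: (0,0) -> (19,0) [heading=0, draw]
FD 4: (19,0) -> (23,0) [heading=0, draw]
FD 11: (23,0) -> (34,0) [heading=0, draw]
REPEAT 3 [
  -- iteration 1/3 --
  FD 8: (34,0) -> (42,0) [heading=0, draw]
  PD: pen down
  RT 60: heading 0 -> 300
  REPEAT 2 [
    -- iteration 1/2 --
    FD 4: (42,0) -> (44,-3.464) [heading=300, draw]
    FD 5: (44,-3.464) -> (46.5,-7.794) [heading=300, draw]
    LT 60: heading 300 -> 0
    -- iteration 2/2 --
    FD 4: (46.5,-7.794) -> (50.5,-7.794) [heading=0, draw]
    FD 5: (50.5,-7.794) -> (55.5,-7.794) [heading=0, draw]
    LT 60: heading 0 -> 60
  ]
  -- iteration 2/3 --
  FD 8: (55.5,-7.794) -> (59.5,-0.866) [heading=60, draw]
  PD: pen down
  RT 60: heading 60 -> 0
  REPEAT 2 [
    -- iteration 1/2 --
    FD 4: (59.5,-0.866) -> (63.5,-0.866) [heading=0, draw]
    FD 5: (63.5,-0.866) -> (68.5,-0.866) [heading=0, draw]
    LT 60: heading 0 -> 60
    -- iteration 2/2 --
    FD 4: (68.5,-0.866) -> (70.5,2.598) [heading=60, draw]
    FD 5: (70.5,2.598) -> (73,6.928) [heading=60, draw]
    LT 60: heading 60 -> 120
  ]
  -- iteration 3/3 --
  FD 8: (73,6.928) -> (69,13.856) [heading=120, draw]
  PD: pen down
  RT 60: heading 120 -> 60
  REPEAT 2 [
    -- iteration 1/2 --
    FD 4: (69,13.856) -> (71,17.321) [heading=60, draw]
    FD 5: (71,17.321) -> (73.5,21.651) [heading=60, draw]
    LT 60: heading 60 -> 120
    -- iteration 2/2 --
    FD 4: (73.5,21.651) -> (71.5,25.115) [heading=120, draw]
    FD 5: (71.5,25.115) -> (69,29.445) [heading=120, draw]
    LT 60: heading 120 -> 180
  ]
]
FD 8: (69,29.445) -> (61,29.445) [heading=180, draw]
LT 180: heading 180 -> 0
RT 120: heading 0 -> 240
BK 3: (61,29.445) -> (62.5,32.043) [heading=240, draw]
Final: pos=(62.5,32.043), heading=240, 20 segment(s) drawn

Answer: 62.5 32.043 240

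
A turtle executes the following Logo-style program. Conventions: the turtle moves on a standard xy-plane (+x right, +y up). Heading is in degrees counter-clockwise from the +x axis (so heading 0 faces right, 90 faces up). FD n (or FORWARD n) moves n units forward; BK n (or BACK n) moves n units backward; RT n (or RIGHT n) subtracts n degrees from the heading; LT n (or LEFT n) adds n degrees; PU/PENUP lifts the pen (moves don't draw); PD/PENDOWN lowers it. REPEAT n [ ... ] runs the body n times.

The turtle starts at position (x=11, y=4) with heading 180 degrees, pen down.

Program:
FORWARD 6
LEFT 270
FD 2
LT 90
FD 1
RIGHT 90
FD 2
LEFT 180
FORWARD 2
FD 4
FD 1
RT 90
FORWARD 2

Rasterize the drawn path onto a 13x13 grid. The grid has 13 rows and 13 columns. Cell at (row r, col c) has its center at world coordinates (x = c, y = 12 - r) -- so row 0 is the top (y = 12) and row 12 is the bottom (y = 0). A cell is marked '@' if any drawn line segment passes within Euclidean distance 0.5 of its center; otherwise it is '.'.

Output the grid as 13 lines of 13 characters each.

Segment 0: (11,4) -> (5,4)
Segment 1: (5,4) -> (5,6)
Segment 2: (5,6) -> (4,6)
Segment 3: (4,6) -> (4,8)
Segment 4: (4,8) -> (4,6)
Segment 5: (4,6) -> (4,2)
Segment 6: (4,2) -> (4,1)
Segment 7: (4,1) -> (2,1)

Answer: .............
.............
.............
.............
....@........
....@........
....@@.......
....@@.......
....@@@@@@@@.
....@........
....@........
..@@@........
.............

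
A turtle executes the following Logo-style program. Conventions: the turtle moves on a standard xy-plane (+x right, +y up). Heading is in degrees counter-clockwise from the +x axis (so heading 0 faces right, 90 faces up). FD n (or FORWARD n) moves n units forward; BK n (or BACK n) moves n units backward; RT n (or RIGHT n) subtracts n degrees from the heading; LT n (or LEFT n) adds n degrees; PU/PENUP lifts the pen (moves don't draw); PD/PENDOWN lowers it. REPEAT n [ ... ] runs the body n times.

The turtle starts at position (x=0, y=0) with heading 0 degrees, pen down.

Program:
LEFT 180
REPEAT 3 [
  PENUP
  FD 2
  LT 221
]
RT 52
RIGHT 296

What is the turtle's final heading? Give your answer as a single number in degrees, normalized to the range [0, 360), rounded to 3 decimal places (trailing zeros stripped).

Executing turtle program step by step:
Start: pos=(0,0), heading=0, pen down
LT 180: heading 0 -> 180
REPEAT 3 [
  -- iteration 1/3 --
  PU: pen up
  FD 2: (0,0) -> (-2,0) [heading=180, move]
  LT 221: heading 180 -> 41
  -- iteration 2/3 --
  PU: pen up
  FD 2: (-2,0) -> (-0.491,1.312) [heading=41, move]
  LT 221: heading 41 -> 262
  -- iteration 3/3 --
  PU: pen up
  FD 2: (-0.491,1.312) -> (-0.769,-0.668) [heading=262, move]
  LT 221: heading 262 -> 123
]
RT 52: heading 123 -> 71
RT 296: heading 71 -> 135
Final: pos=(-0.769,-0.668), heading=135, 0 segment(s) drawn

Answer: 135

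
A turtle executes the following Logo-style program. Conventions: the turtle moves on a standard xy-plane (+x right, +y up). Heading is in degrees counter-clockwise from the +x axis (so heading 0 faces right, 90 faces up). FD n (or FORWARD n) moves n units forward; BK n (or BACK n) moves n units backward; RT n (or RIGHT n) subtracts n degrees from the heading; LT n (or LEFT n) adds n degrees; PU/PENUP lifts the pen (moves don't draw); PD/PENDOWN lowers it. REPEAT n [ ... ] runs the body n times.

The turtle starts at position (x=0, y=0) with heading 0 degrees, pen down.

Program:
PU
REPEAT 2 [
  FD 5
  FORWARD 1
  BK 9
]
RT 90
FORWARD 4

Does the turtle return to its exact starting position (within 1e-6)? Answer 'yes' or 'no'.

Executing turtle program step by step:
Start: pos=(0,0), heading=0, pen down
PU: pen up
REPEAT 2 [
  -- iteration 1/2 --
  FD 5: (0,0) -> (5,0) [heading=0, move]
  FD 1: (5,0) -> (6,0) [heading=0, move]
  BK 9: (6,0) -> (-3,0) [heading=0, move]
  -- iteration 2/2 --
  FD 5: (-3,0) -> (2,0) [heading=0, move]
  FD 1: (2,0) -> (3,0) [heading=0, move]
  BK 9: (3,0) -> (-6,0) [heading=0, move]
]
RT 90: heading 0 -> 270
FD 4: (-6,0) -> (-6,-4) [heading=270, move]
Final: pos=(-6,-4), heading=270, 0 segment(s) drawn

Start position: (0, 0)
Final position: (-6, -4)
Distance = 7.211; >= 1e-6 -> NOT closed

Answer: no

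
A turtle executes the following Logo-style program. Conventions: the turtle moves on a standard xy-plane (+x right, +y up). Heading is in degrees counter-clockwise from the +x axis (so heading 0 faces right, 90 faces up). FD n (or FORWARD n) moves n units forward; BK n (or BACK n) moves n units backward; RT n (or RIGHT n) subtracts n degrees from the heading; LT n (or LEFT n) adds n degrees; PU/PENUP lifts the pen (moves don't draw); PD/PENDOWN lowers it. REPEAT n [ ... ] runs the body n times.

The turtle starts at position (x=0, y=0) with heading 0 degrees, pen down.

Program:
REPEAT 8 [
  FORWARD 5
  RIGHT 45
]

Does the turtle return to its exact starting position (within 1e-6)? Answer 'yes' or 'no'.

Answer: yes

Derivation:
Executing turtle program step by step:
Start: pos=(0,0), heading=0, pen down
REPEAT 8 [
  -- iteration 1/8 --
  FD 5: (0,0) -> (5,0) [heading=0, draw]
  RT 45: heading 0 -> 315
  -- iteration 2/8 --
  FD 5: (5,0) -> (8.536,-3.536) [heading=315, draw]
  RT 45: heading 315 -> 270
  -- iteration 3/8 --
  FD 5: (8.536,-3.536) -> (8.536,-8.536) [heading=270, draw]
  RT 45: heading 270 -> 225
  -- iteration 4/8 --
  FD 5: (8.536,-8.536) -> (5,-12.071) [heading=225, draw]
  RT 45: heading 225 -> 180
  -- iteration 5/8 --
  FD 5: (5,-12.071) -> (0,-12.071) [heading=180, draw]
  RT 45: heading 180 -> 135
  -- iteration 6/8 --
  FD 5: (0,-12.071) -> (-3.536,-8.536) [heading=135, draw]
  RT 45: heading 135 -> 90
  -- iteration 7/8 --
  FD 5: (-3.536,-8.536) -> (-3.536,-3.536) [heading=90, draw]
  RT 45: heading 90 -> 45
  -- iteration 8/8 --
  FD 5: (-3.536,-3.536) -> (0,0) [heading=45, draw]
  RT 45: heading 45 -> 0
]
Final: pos=(0,0), heading=0, 8 segment(s) drawn

Start position: (0, 0)
Final position: (0, 0)
Distance = 0; < 1e-6 -> CLOSED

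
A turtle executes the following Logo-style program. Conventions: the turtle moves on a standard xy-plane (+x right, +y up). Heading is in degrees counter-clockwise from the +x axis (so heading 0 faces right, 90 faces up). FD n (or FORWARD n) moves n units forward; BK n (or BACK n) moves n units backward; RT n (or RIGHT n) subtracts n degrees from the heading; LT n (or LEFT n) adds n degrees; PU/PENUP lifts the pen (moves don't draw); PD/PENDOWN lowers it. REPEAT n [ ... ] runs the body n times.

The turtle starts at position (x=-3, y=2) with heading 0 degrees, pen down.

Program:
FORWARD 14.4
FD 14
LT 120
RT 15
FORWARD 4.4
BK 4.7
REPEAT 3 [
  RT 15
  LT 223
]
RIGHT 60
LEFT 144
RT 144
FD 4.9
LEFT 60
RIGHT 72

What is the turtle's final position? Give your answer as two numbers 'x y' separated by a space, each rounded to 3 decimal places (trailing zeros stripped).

Executing turtle program step by step:
Start: pos=(-3,2), heading=0, pen down
FD 14.4: (-3,2) -> (11.4,2) [heading=0, draw]
FD 14: (11.4,2) -> (25.4,2) [heading=0, draw]
LT 120: heading 0 -> 120
RT 15: heading 120 -> 105
FD 4.4: (25.4,2) -> (24.261,6.25) [heading=105, draw]
BK 4.7: (24.261,6.25) -> (25.478,1.71) [heading=105, draw]
REPEAT 3 [
  -- iteration 1/3 --
  RT 15: heading 105 -> 90
  LT 223: heading 90 -> 313
  -- iteration 2/3 --
  RT 15: heading 313 -> 298
  LT 223: heading 298 -> 161
  -- iteration 3/3 --
  RT 15: heading 161 -> 146
  LT 223: heading 146 -> 9
]
RT 60: heading 9 -> 309
LT 144: heading 309 -> 93
RT 144: heading 93 -> 309
FD 4.9: (25.478,1.71) -> (28.561,-2.098) [heading=309, draw]
LT 60: heading 309 -> 9
RT 72: heading 9 -> 297
Final: pos=(28.561,-2.098), heading=297, 5 segment(s) drawn

Answer: 28.561 -2.098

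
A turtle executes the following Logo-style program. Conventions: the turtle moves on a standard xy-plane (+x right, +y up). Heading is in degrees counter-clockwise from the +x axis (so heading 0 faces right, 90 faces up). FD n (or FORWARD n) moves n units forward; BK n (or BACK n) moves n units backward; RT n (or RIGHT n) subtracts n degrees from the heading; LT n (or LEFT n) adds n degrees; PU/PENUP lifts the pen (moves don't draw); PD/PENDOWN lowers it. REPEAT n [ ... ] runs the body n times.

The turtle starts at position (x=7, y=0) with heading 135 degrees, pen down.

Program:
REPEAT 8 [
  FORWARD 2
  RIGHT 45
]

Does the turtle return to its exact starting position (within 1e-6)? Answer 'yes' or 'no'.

Executing turtle program step by step:
Start: pos=(7,0), heading=135, pen down
REPEAT 8 [
  -- iteration 1/8 --
  FD 2: (7,0) -> (5.586,1.414) [heading=135, draw]
  RT 45: heading 135 -> 90
  -- iteration 2/8 --
  FD 2: (5.586,1.414) -> (5.586,3.414) [heading=90, draw]
  RT 45: heading 90 -> 45
  -- iteration 3/8 --
  FD 2: (5.586,3.414) -> (7,4.828) [heading=45, draw]
  RT 45: heading 45 -> 0
  -- iteration 4/8 --
  FD 2: (7,4.828) -> (9,4.828) [heading=0, draw]
  RT 45: heading 0 -> 315
  -- iteration 5/8 --
  FD 2: (9,4.828) -> (10.414,3.414) [heading=315, draw]
  RT 45: heading 315 -> 270
  -- iteration 6/8 --
  FD 2: (10.414,3.414) -> (10.414,1.414) [heading=270, draw]
  RT 45: heading 270 -> 225
  -- iteration 7/8 --
  FD 2: (10.414,1.414) -> (9,0) [heading=225, draw]
  RT 45: heading 225 -> 180
  -- iteration 8/8 --
  FD 2: (9,0) -> (7,0) [heading=180, draw]
  RT 45: heading 180 -> 135
]
Final: pos=(7,0), heading=135, 8 segment(s) drawn

Start position: (7, 0)
Final position: (7, 0)
Distance = 0; < 1e-6 -> CLOSED

Answer: yes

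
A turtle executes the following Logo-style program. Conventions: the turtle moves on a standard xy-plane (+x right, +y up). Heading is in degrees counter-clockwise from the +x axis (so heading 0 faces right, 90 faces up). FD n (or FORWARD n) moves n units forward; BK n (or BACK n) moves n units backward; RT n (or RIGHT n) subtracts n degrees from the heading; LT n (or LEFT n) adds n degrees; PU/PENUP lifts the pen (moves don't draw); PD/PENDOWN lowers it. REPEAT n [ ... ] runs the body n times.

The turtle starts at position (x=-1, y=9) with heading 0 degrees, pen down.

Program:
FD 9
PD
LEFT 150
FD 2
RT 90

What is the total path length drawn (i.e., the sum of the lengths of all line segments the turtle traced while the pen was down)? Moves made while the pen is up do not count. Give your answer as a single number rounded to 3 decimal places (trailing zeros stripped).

Answer: 11

Derivation:
Executing turtle program step by step:
Start: pos=(-1,9), heading=0, pen down
FD 9: (-1,9) -> (8,9) [heading=0, draw]
PD: pen down
LT 150: heading 0 -> 150
FD 2: (8,9) -> (6.268,10) [heading=150, draw]
RT 90: heading 150 -> 60
Final: pos=(6.268,10), heading=60, 2 segment(s) drawn

Segment lengths:
  seg 1: (-1,9) -> (8,9), length = 9
  seg 2: (8,9) -> (6.268,10), length = 2
Total = 11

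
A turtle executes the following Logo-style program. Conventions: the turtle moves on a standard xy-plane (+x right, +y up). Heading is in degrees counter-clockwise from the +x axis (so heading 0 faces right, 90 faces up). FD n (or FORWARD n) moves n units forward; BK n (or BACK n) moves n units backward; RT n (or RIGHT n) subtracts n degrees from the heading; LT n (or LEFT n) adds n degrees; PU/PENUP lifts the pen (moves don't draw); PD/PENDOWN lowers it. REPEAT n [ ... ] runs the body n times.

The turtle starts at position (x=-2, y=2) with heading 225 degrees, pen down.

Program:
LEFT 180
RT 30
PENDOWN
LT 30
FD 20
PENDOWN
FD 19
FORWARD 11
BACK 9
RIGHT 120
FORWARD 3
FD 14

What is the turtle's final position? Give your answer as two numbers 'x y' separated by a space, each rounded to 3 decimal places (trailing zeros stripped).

Executing turtle program step by step:
Start: pos=(-2,2), heading=225, pen down
LT 180: heading 225 -> 45
RT 30: heading 45 -> 15
PD: pen down
LT 30: heading 15 -> 45
FD 20: (-2,2) -> (12.142,16.142) [heading=45, draw]
PD: pen down
FD 19: (12.142,16.142) -> (25.577,29.577) [heading=45, draw]
FD 11: (25.577,29.577) -> (33.355,37.355) [heading=45, draw]
BK 9: (33.355,37.355) -> (26.991,30.991) [heading=45, draw]
RT 120: heading 45 -> 285
FD 3: (26.991,30.991) -> (27.768,28.094) [heading=285, draw]
FD 14: (27.768,28.094) -> (31.391,14.571) [heading=285, draw]
Final: pos=(31.391,14.571), heading=285, 6 segment(s) drawn

Answer: 31.391 14.571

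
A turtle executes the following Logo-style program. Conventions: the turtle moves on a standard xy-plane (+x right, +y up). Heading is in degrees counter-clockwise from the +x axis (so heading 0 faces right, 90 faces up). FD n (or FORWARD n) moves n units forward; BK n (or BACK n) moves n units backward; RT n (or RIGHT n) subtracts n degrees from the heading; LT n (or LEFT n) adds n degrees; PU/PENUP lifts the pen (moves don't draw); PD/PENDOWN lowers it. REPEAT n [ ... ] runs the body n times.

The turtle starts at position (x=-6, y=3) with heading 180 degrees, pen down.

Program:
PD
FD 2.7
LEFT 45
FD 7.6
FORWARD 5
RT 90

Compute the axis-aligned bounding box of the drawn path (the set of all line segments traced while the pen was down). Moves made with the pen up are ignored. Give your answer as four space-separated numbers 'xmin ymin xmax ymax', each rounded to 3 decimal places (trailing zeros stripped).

Executing turtle program step by step:
Start: pos=(-6,3), heading=180, pen down
PD: pen down
FD 2.7: (-6,3) -> (-8.7,3) [heading=180, draw]
LT 45: heading 180 -> 225
FD 7.6: (-8.7,3) -> (-14.074,-2.374) [heading=225, draw]
FD 5: (-14.074,-2.374) -> (-17.61,-5.91) [heading=225, draw]
RT 90: heading 225 -> 135
Final: pos=(-17.61,-5.91), heading=135, 3 segment(s) drawn

Segment endpoints: x in {-17.61, -14.074, -8.7, -6}, y in {-5.91, -2.374, 3, 3}
xmin=-17.61, ymin=-5.91, xmax=-6, ymax=3

Answer: -17.61 -5.91 -6 3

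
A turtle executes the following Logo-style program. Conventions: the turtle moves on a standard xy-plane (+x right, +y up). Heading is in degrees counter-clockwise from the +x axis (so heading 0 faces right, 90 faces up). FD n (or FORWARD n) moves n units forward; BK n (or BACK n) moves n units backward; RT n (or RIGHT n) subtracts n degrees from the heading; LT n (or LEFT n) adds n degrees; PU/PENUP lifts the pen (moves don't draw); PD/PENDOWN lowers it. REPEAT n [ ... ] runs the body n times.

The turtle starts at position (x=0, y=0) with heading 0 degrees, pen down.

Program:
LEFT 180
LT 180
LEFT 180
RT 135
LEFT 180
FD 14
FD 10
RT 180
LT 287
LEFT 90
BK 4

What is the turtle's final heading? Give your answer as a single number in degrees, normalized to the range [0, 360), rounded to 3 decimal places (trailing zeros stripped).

Executing turtle program step by step:
Start: pos=(0,0), heading=0, pen down
LT 180: heading 0 -> 180
LT 180: heading 180 -> 0
LT 180: heading 0 -> 180
RT 135: heading 180 -> 45
LT 180: heading 45 -> 225
FD 14: (0,0) -> (-9.899,-9.899) [heading=225, draw]
FD 10: (-9.899,-9.899) -> (-16.971,-16.971) [heading=225, draw]
RT 180: heading 225 -> 45
LT 287: heading 45 -> 332
LT 90: heading 332 -> 62
BK 4: (-16.971,-16.971) -> (-18.848,-20.502) [heading=62, draw]
Final: pos=(-18.848,-20.502), heading=62, 3 segment(s) drawn

Answer: 62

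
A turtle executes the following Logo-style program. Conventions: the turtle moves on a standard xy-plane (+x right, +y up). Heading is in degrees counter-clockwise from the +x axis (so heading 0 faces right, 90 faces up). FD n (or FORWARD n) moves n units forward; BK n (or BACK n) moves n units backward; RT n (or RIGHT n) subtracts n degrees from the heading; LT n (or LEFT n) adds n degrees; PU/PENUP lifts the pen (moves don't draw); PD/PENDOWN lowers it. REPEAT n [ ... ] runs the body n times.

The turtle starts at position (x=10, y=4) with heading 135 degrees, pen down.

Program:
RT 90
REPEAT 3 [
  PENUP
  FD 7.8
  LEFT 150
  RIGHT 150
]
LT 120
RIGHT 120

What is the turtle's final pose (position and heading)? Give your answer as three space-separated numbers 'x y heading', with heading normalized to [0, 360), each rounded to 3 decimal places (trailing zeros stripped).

Executing turtle program step by step:
Start: pos=(10,4), heading=135, pen down
RT 90: heading 135 -> 45
REPEAT 3 [
  -- iteration 1/3 --
  PU: pen up
  FD 7.8: (10,4) -> (15.515,9.515) [heading=45, move]
  LT 150: heading 45 -> 195
  RT 150: heading 195 -> 45
  -- iteration 2/3 --
  PU: pen up
  FD 7.8: (15.515,9.515) -> (21.031,15.031) [heading=45, move]
  LT 150: heading 45 -> 195
  RT 150: heading 195 -> 45
  -- iteration 3/3 --
  PU: pen up
  FD 7.8: (21.031,15.031) -> (26.546,20.546) [heading=45, move]
  LT 150: heading 45 -> 195
  RT 150: heading 195 -> 45
]
LT 120: heading 45 -> 165
RT 120: heading 165 -> 45
Final: pos=(26.546,20.546), heading=45, 0 segment(s) drawn

Answer: 26.546 20.546 45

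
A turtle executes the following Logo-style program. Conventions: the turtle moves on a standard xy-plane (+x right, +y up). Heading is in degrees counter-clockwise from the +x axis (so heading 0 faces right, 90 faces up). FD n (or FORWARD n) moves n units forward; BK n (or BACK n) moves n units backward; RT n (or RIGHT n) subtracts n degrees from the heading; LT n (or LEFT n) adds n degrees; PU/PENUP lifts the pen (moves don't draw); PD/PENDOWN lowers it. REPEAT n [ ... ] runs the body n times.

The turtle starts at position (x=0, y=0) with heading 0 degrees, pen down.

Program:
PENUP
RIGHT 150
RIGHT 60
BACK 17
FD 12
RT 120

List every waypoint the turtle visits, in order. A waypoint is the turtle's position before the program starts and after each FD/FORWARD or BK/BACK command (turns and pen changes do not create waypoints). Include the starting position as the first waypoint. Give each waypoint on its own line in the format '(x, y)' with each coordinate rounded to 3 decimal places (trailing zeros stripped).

Executing turtle program step by step:
Start: pos=(0,0), heading=0, pen down
PU: pen up
RT 150: heading 0 -> 210
RT 60: heading 210 -> 150
BK 17: (0,0) -> (14.722,-8.5) [heading=150, move]
FD 12: (14.722,-8.5) -> (4.33,-2.5) [heading=150, move]
RT 120: heading 150 -> 30
Final: pos=(4.33,-2.5), heading=30, 0 segment(s) drawn
Waypoints (3 total):
(0, 0)
(14.722, -8.5)
(4.33, -2.5)

Answer: (0, 0)
(14.722, -8.5)
(4.33, -2.5)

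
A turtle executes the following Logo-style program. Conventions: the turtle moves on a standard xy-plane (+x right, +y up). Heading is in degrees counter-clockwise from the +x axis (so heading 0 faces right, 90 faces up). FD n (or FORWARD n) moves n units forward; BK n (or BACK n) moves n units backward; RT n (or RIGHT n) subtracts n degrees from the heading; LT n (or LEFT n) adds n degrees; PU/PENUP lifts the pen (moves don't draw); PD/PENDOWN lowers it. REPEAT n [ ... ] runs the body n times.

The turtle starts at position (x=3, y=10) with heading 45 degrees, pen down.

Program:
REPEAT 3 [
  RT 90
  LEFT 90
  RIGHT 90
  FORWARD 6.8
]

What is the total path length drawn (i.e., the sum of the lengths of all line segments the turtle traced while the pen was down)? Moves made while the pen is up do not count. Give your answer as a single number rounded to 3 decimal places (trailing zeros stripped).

Answer: 20.4

Derivation:
Executing turtle program step by step:
Start: pos=(3,10), heading=45, pen down
REPEAT 3 [
  -- iteration 1/3 --
  RT 90: heading 45 -> 315
  LT 90: heading 315 -> 45
  RT 90: heading 45 -> 315
  FD 6.8: (3,10) -> (7.808,5.192) [heading=315, draw]
  -- iteration 2/3 --
  RT 90: heading 315 -> 225
  LT 90: heading 225 -> 315
  RT 90: heading 315 -> 225
  FD 6.8: (7.808,5.192) -> (3,0.383) [heading=225, draw]
  -- iteration 3/3 --
  RT 90: heading 225 -> 135
  LT 90: heading 135 -> 225
  RT 90: heading 225 -> 135
  FD 6.8: (3,0.383) -> (-1.808,5.192) [heading=135, draw]
]
Final: pos=(-1.808,5.192), heading=135, 3 segment(s) drawn

Segment lengths:
  seg 1: (3,10) -> (7.808,5.192), length = 6.8
  seg 2: (7.808,5.192) -> (3,0.383), length = 6.8
  seg 3: (3,0.383) -> (-1.808,5.192), length = 6.8
Total = 20.4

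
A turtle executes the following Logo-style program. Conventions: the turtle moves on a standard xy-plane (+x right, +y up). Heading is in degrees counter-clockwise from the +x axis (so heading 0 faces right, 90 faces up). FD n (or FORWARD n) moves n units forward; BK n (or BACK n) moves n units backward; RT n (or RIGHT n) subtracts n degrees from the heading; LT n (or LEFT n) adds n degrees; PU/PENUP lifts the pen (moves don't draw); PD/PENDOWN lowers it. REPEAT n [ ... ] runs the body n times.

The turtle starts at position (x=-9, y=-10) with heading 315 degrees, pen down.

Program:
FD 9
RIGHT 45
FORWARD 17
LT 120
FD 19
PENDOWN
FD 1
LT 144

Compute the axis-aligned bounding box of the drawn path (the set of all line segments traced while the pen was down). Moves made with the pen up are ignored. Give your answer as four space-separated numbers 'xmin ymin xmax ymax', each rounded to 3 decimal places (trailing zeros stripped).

Answer: -9 -33.364 14.684 -10

Derivation:
Executing turtle program step by step:
Start: pos=(-9,-10), heading=315, pen down
FD 9: (-9,-10) -> (-2.636,-16.364) [heading=315, draw]
RT 45: heading 315 -> 270
FD 17: (-2.636,-16.364) -> (-2.636,-33.364) [heading=270, draw]
LT 120: heading 270 -> 30
FD 19: (-2.636,-33.364) -> (13.818,-23.864) [heading=30, draw]
PD: pen down
FD 1: (13.818,-23.864) -> (14.684,-23.364) [heading=30, draw]
LT 144: heading 30 -> 174
Final: pos=(14.684,-23.364), heading=174, 4 segment(s) drawn

Segment endpoints: x in {-9, -2.636, -2.636, 13.818, 14.684}, y in {-33.364, -23.864, -23.364, -16.364, -10}
xmin=-9, ymin=-33.364, xmax=14.684, ymax=-10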